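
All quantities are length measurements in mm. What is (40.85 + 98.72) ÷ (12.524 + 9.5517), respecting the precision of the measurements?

6.3223

40.85 + 98.72 = 139.57, limited to 2 d.p. → 5 s.f.; 12.524 + 9.5517 = 22.0757, limited to 3 d.p. → 5 s.f.
Carrying full precision, 139.57 ÷ 22.0757 = 6.32233632456…; keep min(5, 5) = 5 s.f.
Rounded to 5 significant figures: 6.3223.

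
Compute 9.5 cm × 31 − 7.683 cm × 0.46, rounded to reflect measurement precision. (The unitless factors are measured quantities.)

2.9 × 10^2 cm

9.5 × 31 = 294.5 → 2.9 × 10^2 cm (2 s.f., last digit at the 10^1 place).
7.683 × 0.46 = 3.53418 → 3.5 cm (2 s.f., last digit at the 10^-1 place).
Difference: 290.96582 cm; keep the coarser place, 10^1.
Result: 2.9 × 10^2 cm.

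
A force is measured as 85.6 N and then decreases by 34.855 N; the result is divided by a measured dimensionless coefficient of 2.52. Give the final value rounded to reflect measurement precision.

85.6 N − 34.855 N = 50.745 N; the difference is limited to 1 decimal place (3 s.f.).
Carrying full precision, 50.745 ÷ 2.52 = 20.1369047619… N; 2.52 has 3 s.f., so the result keeps min(3, 3) = 3 s.f.
Rounded to 3 significant figures: 20.1 N.

20.1 N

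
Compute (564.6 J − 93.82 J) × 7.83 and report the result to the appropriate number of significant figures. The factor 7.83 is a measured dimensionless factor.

564.6 J − 93.82 J = 470.78 J; the difference is limited to 1 decimal place (4 s.f.).
Carrying full precision, 470.78 × 7.83 = 3686.2074 J; 7.83 has 3 s.f., so the result keeps min(4, 3) = 3 s.f.
Rounded to 3 significant figures: 3.69 × 10^3 J.

3.69 × 10^3 J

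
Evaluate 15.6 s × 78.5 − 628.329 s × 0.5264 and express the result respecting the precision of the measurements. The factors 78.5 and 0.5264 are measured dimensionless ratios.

8.9 × 10^2 s

15.6 × 78.5 = 1224.6 → 1.22 × 10^3 s (3 s.f., last digit at the 10^1 place).
628.329 × 0.5264 = 330.7523856 → 3.308 × 10^2 s (4 s.f., last digit at the 10^-1 place).
Difference: 893.8476144 s; keep the coarser place, 10^1.
Result: 8.9 × 10^2 s.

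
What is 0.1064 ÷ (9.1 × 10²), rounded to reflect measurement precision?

0.1064 ÷ (9.1 × 10²) = 0.000116923076923…
Multiplication/division keeps the fewest significant figures: 0.1064 → 4 s.f., 9.1 × 10² → 2 s.f.; limit is 2.
Rounded to 2 significant figures: 1.2 × 10⁻⁴.

1.2 × 10⁻⁴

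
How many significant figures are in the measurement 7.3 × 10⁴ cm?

7.3 × 10⁴: in scientific notation every digit of the coefficient is significant.

2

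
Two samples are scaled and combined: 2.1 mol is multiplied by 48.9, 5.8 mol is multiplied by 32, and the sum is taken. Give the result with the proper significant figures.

2.1 × 48.9 = 102.69 → 1.0 × 10² mol (2 s.f., last digit at the 10^1 place).
5.8 × 32 = 185.6 → 1.9 × 10² mol (2 s.f., last digit at the 10^1 place).
Sum: 288.29 mol; keep the coarser place, 10^1.
Result: 2.9 × 10² mol.

2.9 × 10² mol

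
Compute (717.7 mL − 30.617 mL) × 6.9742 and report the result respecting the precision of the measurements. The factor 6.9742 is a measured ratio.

4792 mL

717.7 mL − 30.617 mL = 687.083 mL; the difference is limited to 1 decimal place (4 s.f.).
Carrying full precision, 687.083 × 6.9742 = 4791.8542586 mL; 6.9742 has 5 s.f., so the result keeps min(4, 5) = 4 s.f.
Rounded to 4 significant figures: 4792 mL.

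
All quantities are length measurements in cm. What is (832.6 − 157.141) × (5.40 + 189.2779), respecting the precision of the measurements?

1.315 × 10⁵ cm²

832.6 − 157.141 = 675.459, limited to 1 d.p. → 4 s.f.; 5.40 + 189.2779 = 194.6779, limited to 2 d.p. → 5 s.f.
Carrying full precision, 675.459 × 194.6779 = 131496.939656…; keep min(4, 5) = 4 s.f.
Rounded to 4 significant figures: 1.315 × 10⁵ cm².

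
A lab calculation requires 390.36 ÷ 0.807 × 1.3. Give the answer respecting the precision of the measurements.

390.36 ÷ 0.807 × 1.3 = 628.832713755…
Multiplication/division keeps the fewest significant figures: 390.36 → 5 s.f., 0.807 → 3 s.f., 1.3 → 2 s.f.; limit is 2.
Rounded to 2 significant figures: 6.3 × 10^2.

6.3 × 10^2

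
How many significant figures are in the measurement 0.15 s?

2

0.15: leading zeros are not significant.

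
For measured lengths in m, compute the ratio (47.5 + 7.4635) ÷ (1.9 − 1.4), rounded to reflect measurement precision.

47.5 + 7.4635 = 54.9635, limited to 1 d.p. → 3 s.f.; 1.9 − 1.4 = 0.5, limited to 1 d.p. → 1 s.f.
Carrying full precision, 54.9635 ÷ 0.5 = 109.927; keep min(3, 1) = 1 s.f.
Rounded to 1 significant figure: 1 × 10².

1 × 10²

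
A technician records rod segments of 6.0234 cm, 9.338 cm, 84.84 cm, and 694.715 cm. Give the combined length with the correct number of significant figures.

794.92 cm

6.0234 cm + 9.338 cm + 84.84 cm + 694.715 cm = 794.9164 cm.
Addition/subtraction keeps the fewest decimal places: 6.0234 → 4 decimal places, 9.338 → 3 decimal places, 84.84 → 2 decimal places, 694.715 → 3 decimal places; limit is 2.
Rounded to 2 decimal places: 794.92 cm.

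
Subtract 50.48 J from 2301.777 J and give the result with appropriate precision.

2301.777 J − 50.48 J = 2251.297 J.
Addition/subtraction keeps the fewest decimal places: 2301.777 → 3 decimal places, 50.48 → 2 decimal places; limit is 2.
Rounded to 2 decimal places: 2251.30 J.

2251.30 J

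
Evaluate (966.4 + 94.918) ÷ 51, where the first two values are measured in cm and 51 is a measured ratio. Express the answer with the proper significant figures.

21 cm

966.4 cm + 94.918 cm = 1061.318 cm; the sum is limited to 1 decimal place (5 s.f.).
Carrying full precision, 1061.318 ÷ 51 = 20.8101568627… cm; 51 has 2 s.f., so the result keeps min(5, 2) = 2 s.f.
Rounded to 2 significant figures: 21 cm.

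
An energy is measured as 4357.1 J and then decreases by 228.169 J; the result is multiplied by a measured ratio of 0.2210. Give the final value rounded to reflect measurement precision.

912.5 J

4357.1 J − 228.169 J = 4128.931 J; the difference is limited to 1 decimal place (5 s.f.).
Carrying full precision, 4128.931 × 0.2210 = 912.493751 J; 0.2210 has 4 s.f., so the result keeps min(5, 4) = 4 s.f.
Rounded to 4 significant figures: 912.5 J.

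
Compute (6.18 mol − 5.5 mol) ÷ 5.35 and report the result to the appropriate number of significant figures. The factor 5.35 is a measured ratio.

6.18 mol − 5.5 mol = 0.68 mol; the difference is limited to 1 decimal place (1 s.f.).
Carrying full precision, 0.68 ÷ 5.35 = 0.127102803738… mol; 5.35 has 3 s.f., so the result keeps min(1, 3) = 1 s.f.
Rounded to 1 significant figure: 0.1 mol.

0.1 mol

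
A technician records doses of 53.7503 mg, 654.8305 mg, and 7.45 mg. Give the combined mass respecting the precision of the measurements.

53.7503 mg + 654.8305 mg + 7.45 mg = 716.0308 mg.
Addition/subtraction keeps the fewest decimal places: 53.7503 → 4 decimal places, 654.8305 → 4 decimal places, 7.45 → 2 decimal places; limit is 2.
Rounded to 2 decimal places: 716.03 mg.

716.03 mg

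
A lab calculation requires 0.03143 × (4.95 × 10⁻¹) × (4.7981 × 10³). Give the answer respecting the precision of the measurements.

74.6

0.03143 × (4.95 × 10⁻¹) × (4.7981 × 10³) = 74.648120085
Multiplication/division keeps the fewest significant figures: 0.03143 → 4 s.f., 4.95 × 10⁻¹ → 3 s.f., 4.7981 × 10³ → 5 s.f.; limit is 3.
Rounded to 3 significant figures: 74.6.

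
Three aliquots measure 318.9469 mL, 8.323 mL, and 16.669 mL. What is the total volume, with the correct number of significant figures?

343.939 mL

318.9469 mL + 8.323 mL + 16.669 mL = 343.9389 mL.
Addition/subtraction keeps the fewest decimal places: 318.9469 → 4 decimal places, 8.323 → 3 decimal places, 16.669 → 3 decimal places; limit is 3.
Rounded to 3 decimal places: 343.939 mL.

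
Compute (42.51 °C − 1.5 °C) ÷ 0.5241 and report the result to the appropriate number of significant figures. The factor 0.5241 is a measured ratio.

42.51 °C − 1.5 °C = 41.01 °C; the difference is limited to 1 decimal place (3 s.f.).
Carrying full precision, 41.01 ÷ 0.5241 = 78.2484258729… °C; 0.5241 has 4 s.f., so the result keeps min(3, 4) = 3 s.f.
Rounded to 3 significant figures: 78.2 °C.

78.2 °C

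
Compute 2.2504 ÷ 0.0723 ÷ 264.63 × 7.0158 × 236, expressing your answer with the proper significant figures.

195

2.2504 ÷ 0.0723 ÷ 264.63 × 7.0158 × 236 = 194.747346109…
Multiplication/division keeps the fewest significant figures: 2.2504 → 5 s.f., 0.0723 → 3 s.f., 264.63 → 5 s.f., 7.0158 → 5 s.f., 236 → 3 s.f.; limit is 3.
Rounded to 3 significant figures: 195.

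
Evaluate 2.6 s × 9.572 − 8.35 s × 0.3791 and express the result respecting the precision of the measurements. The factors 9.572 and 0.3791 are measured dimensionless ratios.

22 s

2.6 × 9.572 = 24.8872 → 25 s (2 s.f., last digit at the 10^0 place).
8.35 × 0.3791 = 3.165485 → 3.17 s (3 s.f., last digit at the 10^-2 place).
Difference: 21.721715 s; keep the coarser place, 10^0.
Result: 22 s.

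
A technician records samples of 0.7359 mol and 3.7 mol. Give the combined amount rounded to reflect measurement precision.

4.4 mol

0.7359 mol + 3.7 mol = 4.4359 mol.
Addition/subtraction keeps the fewest decimal places: 0.7359 → 4 decimal places, 3.7 → 1 decimal place; limit is 1.
Rounded to 1 decimal place: 4.4 mol.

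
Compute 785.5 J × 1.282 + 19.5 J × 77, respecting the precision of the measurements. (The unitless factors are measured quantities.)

785.5 × 1.282 = 1007.011 → 1.007 × 10³ J (4 s.f., last digit at the 10^0 place).
19.5 × 77 = 1501.5 → 1.5 × 10³ J (2 s.f., last digit at the 10^2 place).
Sum: 2508.511 J; keep the coarser place, 10^2.
Result: 2.5 × 10³ J.

2.5 × 10³ J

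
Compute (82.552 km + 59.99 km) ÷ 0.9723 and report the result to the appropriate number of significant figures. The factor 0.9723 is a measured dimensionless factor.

146.6 km

82.552 km + 59.99 km = 142.542 km; the sum is limited to 2 decimal places (5 s.f.).
Carrying full precision, 142.542 ÷ 0.9723 = 146.602900339… km; 0.9723 has 4 s.f., so the result keeps min(5, 4) = 4 s.f.
Rounded to 4 significant figures: 146.6 km.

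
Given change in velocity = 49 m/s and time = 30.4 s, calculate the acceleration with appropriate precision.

1.6 m/s²

acceleration = 49 m/s ÷ 30.4 s = 1.61184210526… m/s².
49 has 2 significant figures; 30.4 has 3.
Division/multiplication keeps the fewest: 2 significant figures.
Rounded: 1.6 m/s².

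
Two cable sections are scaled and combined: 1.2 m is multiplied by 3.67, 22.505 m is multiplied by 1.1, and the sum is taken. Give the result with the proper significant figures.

1.2 × 3.67 = 4.404 → 4.4 m (2 s.f., last digit at the 10^-1 place).
22.505 × 1.1 = 24.7555 → 25 m (2 s.f., last digit at the 10^0 place).
Sum: 29.1595 m; keep the coarser place, 10^0.
Result: 29 m.

29 m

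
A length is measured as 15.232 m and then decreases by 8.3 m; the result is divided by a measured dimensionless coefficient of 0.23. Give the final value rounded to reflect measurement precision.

15.232 m − 8.3 m = 6.932 m; the difference is limited to 1 decimal place (2 s.f.).
Carrying full precision, 6.932 ÷ 0.23 = 30.1391304348… m; 0.23 has 2 s.f., so the result keeps min(2, 2) = 2 s.f.
Rounded to 2 significant figures: 3.0 × 10^1 m.

3.0 × 10^1 m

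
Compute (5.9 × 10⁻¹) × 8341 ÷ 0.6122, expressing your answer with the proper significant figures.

(5.9 × 10⁻¹) × 8341 ÷ 0.6122 = 8038.5331591…
Multiplication/division keeps the fewest significant figures: 5.9 × 10⁻¹ → 2 s.f., 8341 → 4 s.f., 0.6122 → 4 s.f.; limit is 2.
Rounded to 2 significant figures: 8.0 × 10³.

8.0 × 10³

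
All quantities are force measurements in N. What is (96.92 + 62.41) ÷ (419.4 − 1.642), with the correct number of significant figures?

96.92 + 62.41 = 159.33, limited to 2 d.p. → 5 s.f.; 419.4 − 1.642 = 417.758, limited to 1 d.p. → 4 s.f.
Carrying full precision, 159.33 ÷ 417.758 = 0.38139305531…; keep min(5, 4) = 4 s.f.
Rounded to 4 significant figures: 0.3814.

0.3814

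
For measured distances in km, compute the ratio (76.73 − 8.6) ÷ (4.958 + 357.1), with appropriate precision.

1.88 × 10^-1

76.73 − 8.6 = 68.13, limited to 1 d.p. → 3 s.f.; 4.958 + 357.1 = 362.058, limited to 1 d.p. → 4 s.f.
Carrying full precision, 68.13 ÷ 362.058 = 0.188174270421…; keep min(3, 4) = 3 s.f.
Rounded to 3 significant figures: 1.88 × 10^-1.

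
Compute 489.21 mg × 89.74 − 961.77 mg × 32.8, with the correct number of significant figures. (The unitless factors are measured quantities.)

489.21 × 89.74 = 43901.7054 → 4.390 × 10^4 mg (4 s.f., last digit at the 10^1 place).
961.77 × 32.8 = 31546.056 → 3.15 × 10^4 mg (3 s.f., last digit at the 10^2 place).
Difference: 12355.6494 mg; keep the coarser place, 10^2.
Result: 1.24 × 10^4 mg.

1.24 × 10^4 mg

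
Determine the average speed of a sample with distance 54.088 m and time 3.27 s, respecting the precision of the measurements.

16.5 m/s

average speed = 54.088 m ÷ 3.27 s = 16.5406727829… m/s.
54.088 has 5 significant figures; 3.27 has 3.
Division/multiplication keeps the fewest: 3 significant figures.
Rounded: 16.5 m/s.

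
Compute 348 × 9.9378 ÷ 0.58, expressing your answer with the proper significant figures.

6.0 × 10³

348 × 9.9378 ÷ 0.58 = 5962.68
Multiplication/division keeps the fewest significant figures: 348 → 3 s.f., 9.9378 → 5 s.f., 0.58 → 2 s.f.; limit is 2.
Rounded to 2 significant figures: 6.0 × 10³.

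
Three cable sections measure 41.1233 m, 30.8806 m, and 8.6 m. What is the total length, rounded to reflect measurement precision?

41.1233 m + 30.8806 m + 8.6 m = 80.6039 m.
Addition/subtraction keeps the fewest decimal places: 41.1233 → 4 decimal places, 30.8806 → 4 decimal places, 8.6 → 1 decimal place; limit is 1.
Rounded to 1 decimal place: 80.6 m.

80.6 m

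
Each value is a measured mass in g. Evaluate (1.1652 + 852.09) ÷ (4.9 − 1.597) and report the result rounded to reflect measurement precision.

2.6 × 10^2

1.1652 + 852.09 = 853.2552, limited to 2 d.p. → 5 s.f.; 4.9 − 1.597 = 3.303, limited to 1 d.p. → 2 s.f.
Carrying full precision, 853.2552 ÷ 3.303 = 258.327338783…; keep min(5, 2) = 2 s.f.
Rounded to 2 significant figures: 2.6 × 10^2.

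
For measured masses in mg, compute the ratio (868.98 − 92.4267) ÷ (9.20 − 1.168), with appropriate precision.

868.98 − 92.4267 = 776.5533, limited to 2 d.p. → 5 s.f.; 9.20 − 1.168 = 8.032, limited to 2 d.p. → 3 s.f.
Carrying full precision, 776.5533 ÷ 8.032 = 96.6824327689…; keep min(5, 3) = 3 s.f.
Rounded to 3 significant figures: 96.7.

96.7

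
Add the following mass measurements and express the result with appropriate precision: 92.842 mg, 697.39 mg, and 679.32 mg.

92.842 mg + 697.39 mg + 679.32 mg = 1469.552 mg.
Addition/subtraction keeps the fewest decimal places: 92.842 → 3 decimal places, 697.39 → 2 decimal places, 679.32 → 2 decimal places; limit is 2.
Rounded to 2 decimal places: 1469.55 mg.

1469.55 mg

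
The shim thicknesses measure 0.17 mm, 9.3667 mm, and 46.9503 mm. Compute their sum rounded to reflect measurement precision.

0.17 mm + 9.3667 mm + 46.9503 mm = 56.4870 mm.
Addition/subtraction keeps the fewest decimal places: 0.17 → 2 decimal places, 9.3667 → 4 decimal places, 46.9503 → 4 decimal places; limit is 2.
Rounded to 2 decimal places: 56.49 mm.

56.49 mm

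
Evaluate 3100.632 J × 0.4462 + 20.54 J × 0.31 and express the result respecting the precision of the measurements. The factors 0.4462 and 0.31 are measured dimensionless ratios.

3100.632 × 0.4462 = 1383.5019984 → 1384 J (4 s.f., last digit at the 10^0 place).
20.54 × 0.31 = 6.3674 → 6.4 J (2 s.f., last digit at the 10^-1 place).
Sum: 1389.8693984 J; keep the coarser place, 10^0.
Result: 1.390 × 10^3 J.

1.390 × 10^3 J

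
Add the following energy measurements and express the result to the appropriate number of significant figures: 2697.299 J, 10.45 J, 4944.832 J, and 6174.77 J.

13827.35 J

2697.299 J + 10.45 J + 4944.832 J + 6174.77 J = 13827.351 J.
Addition/subtraction keeps the fewest decimal places: 2697.299 → 3 decimal places, 10.45 → 2 decimal places, 4944.832 → 3 decimal places, 6174.77 → 2 decimal places; limit is 2.
Rounded to 2 decimal places: 13827.35 J.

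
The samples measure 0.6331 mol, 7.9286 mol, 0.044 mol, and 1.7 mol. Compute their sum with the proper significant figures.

10.3 mol

0.6331 mol + 7.9286 mol + 0.044 mol + 1.7 mol = 10.3057 mol.
Addition/subtraction keeps the fewest decimal places: 0.6331 → 4 decimal places, 7.9286 → 4 decimal places, 0.044 → 3 decimal places, 1.7 → 1 decimal place; limit is 1.
Rounded to 1 decimal place: 10.3 mol.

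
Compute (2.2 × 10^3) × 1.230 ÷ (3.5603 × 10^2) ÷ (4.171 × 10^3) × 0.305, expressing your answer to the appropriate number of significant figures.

(2.2 × 10^3) × 1.230 ÷ (3.5603 × 10^2) ÷ (4.171 × 10^3) × 0.305 = 0.000555777354863…
Multiplication/division keeps the fewest significant figures: 2.2 × 10^3 → 2 s.f., 1.230 → 4 s.f., 3.5603 × 10^2 → 5 s.f., 4.171 × 10^3 → 4 s.f., 0.305 → 3 s.f.; limit is 2.
Rounded to 2 significant figures: 5.6 × 10^-4.

5.6 × 10^-4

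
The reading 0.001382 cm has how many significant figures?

4

0.001382: leading zeros are not significant.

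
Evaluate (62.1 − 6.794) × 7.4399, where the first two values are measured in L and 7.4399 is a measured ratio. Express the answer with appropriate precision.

62.1 L − 6.794 L = 55.306 L; the difference is limited to 1 decimal place (3 s.f.).
Carrying full precision, 55.306 × 7.4399 = 411.4711094 L; 7.4399 has 5 s.f., so the result keeps min(3, 5) = 3 s.f.
Rounded to 3 significant figures: 411 L.

411 L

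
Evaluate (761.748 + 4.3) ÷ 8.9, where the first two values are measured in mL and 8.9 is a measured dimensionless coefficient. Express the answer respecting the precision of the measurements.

86 mL

761.748 mL + 4.3 mL = 766.048 mL; the sum is limited to 1 decimal place (4 s.f.).
Carrying full precision, 766.048 ÷ 8.9 = 86.0728089888… mL; 8.9 has 2 s.f., so the result keeps min(4, 2) = 2 s.f.
Rounded to 2 significant figures: 86 mL.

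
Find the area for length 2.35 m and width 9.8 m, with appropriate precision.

area = 2.35 m × 9.8 m = 23.03 m².
2.35 has 3 significant figures; 9.8 has 2.
Division/multiplication keeps the fewest: 2 significant figures.
Rounded: 23 m².

23 m²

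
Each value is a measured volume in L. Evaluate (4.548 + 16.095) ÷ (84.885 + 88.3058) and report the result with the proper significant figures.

4.548 + 16.095 = 20.643, limited to 3 d.p. → 5 s.f.; 84.885 + 88.3058 = 173.1908, limited to 3 d.p. → 6 s.f.
Carrying full precision, 20.643 ÷ 173.1908 = 0.119192243468…; keep min(5, 6) = 5 s.f.
Rounded to 5 significant figures: 0.11919.

0.11919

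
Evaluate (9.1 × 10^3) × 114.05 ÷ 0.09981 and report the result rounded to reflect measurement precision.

1.0 × 10^7

(9.1 × 10^3) × 114.05 ÷ 0.09981 = 10398306.7829…
Multiplication/division keeps the fewest significant figures: 9.1 × 10^3 → 2 s.f., 114.05 → 5 s.f., 0.09981 → 4 s.f.; limit is 2.
Rounded to 2 significant figures: 1.0 × 10^7.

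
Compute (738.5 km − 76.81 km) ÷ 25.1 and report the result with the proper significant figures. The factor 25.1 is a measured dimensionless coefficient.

26.4 km

738.5 km − 76.81 km = 661.69 km; the difference is limited to 1 decimal place (4 s.f.).
Carrying full precision, 661.69 ÷ 25.1 = 26.3621513944… km; 25.1 has 3 s.f., so the result keeps min(4, 3) = 3 s.f.
Rounded to 3 significant figures: 26.4 km.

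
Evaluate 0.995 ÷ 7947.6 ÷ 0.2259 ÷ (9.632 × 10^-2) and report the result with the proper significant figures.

0.00575

0.995 ÷ 7947.6 ÷ 0.2259 ÷ (9.632 × 10^-2) = 0.00575379487172…
Multiplication/division keeps the fewest significant figures: 0.995 → 3 s.f., 7947.6 → 5 s.f., 0.2259 → 4 s.f., 9.632 × 10^-2 → 4 s.f.; limit is 3.
Rounded to 3 significant figures: 0.00575.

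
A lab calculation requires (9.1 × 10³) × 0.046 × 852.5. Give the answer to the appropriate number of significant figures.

(9.1 × 10³) × 0.046 × 852.5 = 356856.5
Multiplication/division keeps the fewest significant figures: 9.1 × 10³ → 2 s.f., 0.046 → 2 s.f., 852.5 → 4 s.f.; limit is 2.
Rounded to 2 significant figures: 3.6 × 10⁵.

3.6 × 10⁵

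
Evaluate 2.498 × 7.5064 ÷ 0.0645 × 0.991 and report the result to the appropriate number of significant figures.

288

2.498 × 7.5064 ÷ 0.0645 × 0.991 = 288.096563026…
Multiplication/division keeps the fewest significant figures: 2.498 → 4 s.f., 7.5064 → 5 s.f., 0.0645 → 3 s.f., 0.991 → 3 s.f.; limit is 3.
Rounded to 3 significant figures: 288.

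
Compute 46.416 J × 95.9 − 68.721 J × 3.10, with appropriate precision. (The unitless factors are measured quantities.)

46.416 × 95.9 = 4451.2944 → 4.45 × 10^3 J (3 s.f., last digit at the 10^1 place).
68.721 × 3.10 = 213.0351 → 213 J (3 s.f., last digit at the 10^0 place).
Difference: 4238.2593 J; keep the coarser place, 10^1.
Result: 4.24 × 10^3 J.

4.24 × 10^3 J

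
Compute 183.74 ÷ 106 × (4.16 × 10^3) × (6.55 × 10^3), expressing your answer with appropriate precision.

4.72 × 10^7

183.74 ÷ 106 × (4.16 × 10^3) × (6.55 × 10^3) = 47231580.3774…
Multiplication/division keeps the fewest significant figures: 183.74 → 5 s.f., 106 → 3 s.f., 4.16 × 10^3 → 3 s.f., 6.55 × 10^3 → 3 s.f.; limit is 3.
Rounded to 3 significant figures: 4.72 × 10^7.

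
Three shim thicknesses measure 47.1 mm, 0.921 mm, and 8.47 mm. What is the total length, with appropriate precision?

47.1 mm + 0.921 mm + 8.47 mm = 56.491 mm.
Addition/subtraction keeps the fewest decimal places: 47.1 → 1 decimal place, 0.921 → 3 decimal places, 8.47 → 2 decimal places; limit is 1.
Rounded to 1 decimal place: 56.5 mm.

56.5 mm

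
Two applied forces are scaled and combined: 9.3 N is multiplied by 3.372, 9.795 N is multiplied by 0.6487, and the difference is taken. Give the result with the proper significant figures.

25 N

9.3 × 3.372 = 31.3596 → 31 N (2 s.f., last digit at the 10^0 place).
9.795 × 0.6487 = 6.3540165 → 6.354 N (4 s.f., last digit at the 10^-3 place).
Difference: 25.0055835 N; keep the coarser place, 10^0.
Result: 25 N.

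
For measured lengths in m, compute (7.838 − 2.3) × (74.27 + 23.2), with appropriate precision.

5.4 × 10^2 m²

7.838 − 2.3 = 5.538, limited to 1 d.p. → 2 s.f.; 74.27 + 23.2 = 97.47, limited to 1 d.p. → 3 s.f.
Carrying full precision, 5.538 × 97.47 = 539.78886; keep min(2, 3) = 2 s.f.
Rounded to 2 significant figures: 5.4 × 10^2 m².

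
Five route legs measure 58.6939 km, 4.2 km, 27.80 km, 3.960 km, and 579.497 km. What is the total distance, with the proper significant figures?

674.2 km

58.6939 km + 4.2 km + 27.80 km + 3.960 km + 579.497 km = 674.1509 km.
Addition/subtraction keeps the fewest decimal places: 58.6939 → 4 decimal places, 4.2 → 1 decimal place, 27.80 → 2 decimal places, 3.960 → 3 decimal places, 579.497 → 3 decimal places; limit is 1.
Rounded to 1 decimal place: 674.2 km.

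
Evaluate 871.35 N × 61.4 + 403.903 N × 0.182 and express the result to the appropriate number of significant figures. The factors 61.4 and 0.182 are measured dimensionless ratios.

871.35 × 61.4 = 53500.89 → 5.35 × 10⁴ N (3 s.f., last digit at the 10^2 place).
403.903 × 0.182 = 73.510346 → 73.5 N (3 s.f., last digit at the 10^-1 place).
Sum: 53574.400346 N; keep the coarser place, 10^2.
Result: 5.36 × 10⁴ N.

5.36 × 10⁴ N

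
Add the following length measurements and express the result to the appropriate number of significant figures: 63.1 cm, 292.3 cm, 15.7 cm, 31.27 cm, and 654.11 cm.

63.1 cm + 292.3 cm + 15.7 cm + 31.27 cm + 654.11 cm = 1056.48 cm.
Addition/subtraction keeps the fewest decimal places: 63.1 → 1 decimal place, 292.3 → 1 decimal place, 15.7 → 1 decimal place, 31.27 → 2 decimal places, 654.11 → 2 decimal places; limit is 1.
Rounded to 1 decimal place: 1.0565 × 10^3 cm.

1.0565 × 10^3 cm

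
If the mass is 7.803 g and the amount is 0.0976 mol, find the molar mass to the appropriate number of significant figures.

79.9 g/mol

molar mass = 7.803 g ÷ 0.0976 mol = 79.9487704918… g/mol.
7.803 has 4 significant figures; 0.0976 has 3.
Division/multiplication keeps the fewest: 3 significant figures.
Rounded: 79.9 g/mol.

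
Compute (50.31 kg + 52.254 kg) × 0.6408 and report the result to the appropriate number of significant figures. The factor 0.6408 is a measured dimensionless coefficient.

50.31 kg + 52.254 kg = 102.564 kg; the sum is limited to 2 decimal places (5 s.f.).
Carrying full precision, 102.564 × 0.6408 = 65.7230112 kg; 0.6408 has 4 s.f., so the result keeps min(5, 4) = 4 s.f.
Rounded to 4 significant figures: 65.72 kg.

65.72 kg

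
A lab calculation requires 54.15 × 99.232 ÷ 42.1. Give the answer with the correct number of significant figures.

128

54.15 × 99.232 ÷ 42.1 = 127.634508314…
Multiplication/division keeps the fewest significant figures: 54.15 → 4 s.f., 99.232 → 5 s.f., 42.1 → 3 s.f.; limit is 3.
Rounded to 3 significant figures: 128.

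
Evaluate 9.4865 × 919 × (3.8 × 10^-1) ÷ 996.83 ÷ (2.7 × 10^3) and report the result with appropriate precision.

0.0012

9.4865 × 919 × (3.8 × 10^-1) ÷ 996.83 ÷ (2.7 × 10^3) = 0.00123089286743…
Multiplication/division keeps the fewest significant figures: 9.4865 → 5 s.f., 919 → 3 s.f., 3.8 × 10^-1 → 2 s.f., 996.83 → 5 s.f., 2.7 × 10^3 → 2 s.f.; limit is 2.
Rounded to 2 significant figures: 0.0012.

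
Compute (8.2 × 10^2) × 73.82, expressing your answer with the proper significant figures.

(8.2 × 10^2) × 73.82 = 60532.4
Multiplication/division keeps the fewest significant figures: 8.2 × 10^2 → 2 s.f., 73.82 → 4 s.f.; limit is 2.
Rounded to 2 significant figures: 6.1 × 10^4.

6.1 × 10^4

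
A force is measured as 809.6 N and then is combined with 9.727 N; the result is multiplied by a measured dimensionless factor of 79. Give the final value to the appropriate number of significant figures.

6.5 × 10^4 N

809.6 N + 9.727 N = 819.327 N; the sum is limited to 1 decimal place (4 s.f.).
Carrying full precision, 819.327 × 79 = 64726.833 N; 79 has 2 s.f., so the result keeps min(4, 2) = 2 s.f.
Rounded to 2 significant figures: 6.5 × 10^4 N.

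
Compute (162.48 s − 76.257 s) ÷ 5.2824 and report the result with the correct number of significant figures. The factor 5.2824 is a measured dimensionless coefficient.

162.48 s − 76.257 s = 86.223 s; the difference is limited to 2 decimal places (4 s.f.).
Carrying full precision, 86.223 ÷ 5.2824 = 16.3226942299… s; 5.2824 has 5 s.f., so the result keeps min(4, 5) = 4 s.f.
Rounded to 4 significant figures: 16.32 s.

16.32 s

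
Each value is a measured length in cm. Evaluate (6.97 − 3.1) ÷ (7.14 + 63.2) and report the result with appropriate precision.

0.055

6.97 − 3.1 = 3.87, limited to 1 d.p. → 2 s.f.; 7.14 + 63.2 = 70.34, limited to 1 d.p. → 3 s.f.
Carrying full precision, 3.87 ÷ 70.34 = 0.0550184816605…; keep min(2, 3) = 2 s.f.
Rounded to 2 significant figures: 0.055.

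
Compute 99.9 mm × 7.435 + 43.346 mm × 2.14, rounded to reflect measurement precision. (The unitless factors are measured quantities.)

836 mm

99.9 × 7.435 = 742.7565 → 743 mm (3 s.f., last digit at the 10^0 place).
43.346 × 2.14 = 92.76044 → 92.8 mm (3 s.f., last digit at the 10^-1 place).
Sum: 835.51694 mm; keep the coarser place, 10^0.
Result: 836 mm.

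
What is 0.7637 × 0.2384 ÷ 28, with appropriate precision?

0.0065

0.7637 × 0.2384 ÷ 28 = 0.00650236
Multiplication/division keeps the fewest significant figures: 0.7637 → 4 s.f., 0.2384 → 4 s.f., 28 → 2 s.f.; limit is 2.
Rounded to 2 significant figures: 0.0065.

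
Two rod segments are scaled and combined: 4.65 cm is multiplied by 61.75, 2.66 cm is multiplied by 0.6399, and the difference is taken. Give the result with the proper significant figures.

285 cm

4.65 × 61.75 = 287.1375 → 287 cm (3 s.f., last digit at the 10^0 place).
2.66 × 0.6399 = 1.702134 → 1.70 cm (3 s.f., last digit at the 10^-2 place).
Difference: 285.435366 cm; keep the coarser place, 10^0.
Result: 285 cm.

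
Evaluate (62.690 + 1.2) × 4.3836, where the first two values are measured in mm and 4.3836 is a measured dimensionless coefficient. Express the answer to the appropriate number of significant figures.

2.80 × 10^2 mm

62.690 mm + 1.2 mm = 63.890 mm; the sum is limited to 1 decimal place (3 s.f.).
Carrying full precision, 63.890 × 4.3836 = 280.068204 mm; 4.3836 has 5 s.f., so the result keeps min(3, 5) = 3 s.f.
Rounded to 3 significant figures: 2.80 × 10^2 mm.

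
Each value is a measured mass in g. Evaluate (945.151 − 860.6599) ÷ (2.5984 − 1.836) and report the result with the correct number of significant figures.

945.151 − 860.6599 = 84.4911, limited to 3 d.p. → 5 s.f.; 2.5984 − 1.836 = 0.7624, limited to 3 d.p. → 3 s.f.
Carrying full precision, 84.4911 ÷ 0.7624 = 110.822534103…; keep min(5, 3) = 3 s.f.
Rounded to 3 significant figures: 1.11 × 10^2.

1.11 × 10^2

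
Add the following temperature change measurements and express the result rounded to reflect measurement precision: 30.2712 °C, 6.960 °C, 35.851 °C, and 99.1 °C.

30.2712 °C + 6.960 °C + 35.851 °C + 99.1 °C = 172.1822 °C.
Addition/subtraction keeps the fewest decimal places: 30.2712 → 4 decimal places, 6.960 → 3 decimal places, 35.851 → 3 decimal places, 99.1 → 1 decimal place; limit is 1.
Rounded to 1 decimal place: 172.2 °C.

172.2 °C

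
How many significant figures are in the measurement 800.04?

800.04: zeros between nonzero digits are significant.

5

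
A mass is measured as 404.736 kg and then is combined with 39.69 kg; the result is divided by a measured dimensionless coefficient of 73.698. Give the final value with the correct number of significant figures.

6.0304 kg

404.736 kg + 39.69 kg = 444.426 kg; the sum is limited to 2 decimal places (5 s.f.).
Carrying full precision, 444.426 ÷ 73.698 = 6.03036717414… kg; 73.698 has 5 s.f., so the result keeps min(5, 5) = 5 s.f.
Rounded to 5 significant figures: 6.0304 kg.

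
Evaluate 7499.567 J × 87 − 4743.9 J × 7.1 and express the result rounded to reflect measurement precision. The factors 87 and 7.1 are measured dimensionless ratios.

7499.567 × 87 = 652462.329 → 6.5 × 10^5 J (2 s.f., last digit at the 10^4 place).
4743.9 × 7.1 = 33681.69 → 3.4 × 10^4 J (2 s.f., last digit at the 10^3 place).
Difference: 618780.639 J; keep the coarser place, 10^4.
Result: 6.2 × 10^5 J.

6.2 × 10^5 J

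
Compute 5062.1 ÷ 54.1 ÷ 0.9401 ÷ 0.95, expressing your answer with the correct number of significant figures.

1.0 × 10²

5062.1 ÷ 54.1 ÷ 0.9401 ÷ 0.95 = 104.769723357…
Multiplication/division keeps the fewest significant figures: 5062.1 → 5 s.f., 54.1 → 3 s.f., 0.9401 → 4 s.f., 0.95 → 2 s.f.; limit is 2.
Rounded to 2 significant figures: 1.0 × 10².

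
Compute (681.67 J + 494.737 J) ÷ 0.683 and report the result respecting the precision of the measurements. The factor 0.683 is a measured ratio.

1.72 × 10³ J

681.67 J + 494.737 J = 1176.407 J; the sum is limited to 2 decimal places (6 s.f.).
Carrying full precision, 1176.407 ÷ 0.683 = 1722.4114202… J; 0.683 has 3 s.f., so the result keeps min(6, 3) = 3 s.f.
Rounded to 3 significant figures: 1.72 × 10³ J.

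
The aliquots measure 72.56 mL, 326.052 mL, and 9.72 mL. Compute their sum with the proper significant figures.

408.33 mL

72.56 mL + 326.052 mL + 9.72 mL = 408.332 mL.
Addition/subtraction keeps the fewest decimal places: 72.56 → 2 decimal places, 326.052 → 3 decimal places, 9.72 → 2 decimal places; limit is 2.
Rounded to 2 decimal places: 408.33 mL.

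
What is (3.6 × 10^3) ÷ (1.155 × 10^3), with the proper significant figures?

(3.6 × 10^3) ÷ (1.155 × 10^3) = 3.11688311688…
Multiplication/division keeps the fewest significant figures: 3.6 × 10^3 → 2 s.f., 1.155 × 10^3 → 4 s.f.; limit is 2.
Rounded to 2 significant figures: 3.1.

3.1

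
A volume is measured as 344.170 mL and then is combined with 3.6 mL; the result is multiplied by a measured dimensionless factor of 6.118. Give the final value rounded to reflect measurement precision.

2128 mL

344.170 mL + 3.6 mL = 347.770 mL; the sum is limited to 1 decimal place (4 s.f.).
Carrying full precision, 347.770 × 6.118 = 2127.65686 mL; 6.118 has 4 s.f., so the result keeps min(4, 4) = 4 s.f.
Rounded to 4 significant figures: 2128 mL.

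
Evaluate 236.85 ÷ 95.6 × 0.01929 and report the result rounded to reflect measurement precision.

236.85 ÷ 95.6 × 0.01929 = 0.0477911767782…
Multiplication/division keeps the fewest significant figures: 236.85 → 5 s.f., 95.6 → 3 s.f., 0.01929 → 4 s.f.; limit is 3.
Rounded to 3 significant figures: 0.0478.

0.0478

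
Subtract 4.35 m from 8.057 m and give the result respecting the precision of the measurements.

3.71 m

8.057 m − 4.35 m = 3.707 m.
Addition/subtraction keeps the fewest decimal places: 8.057 → 3 decimal places, 4.35 → 2 decimal places; limit is 2.
Rounded to 2 decimal places: 3.71 m.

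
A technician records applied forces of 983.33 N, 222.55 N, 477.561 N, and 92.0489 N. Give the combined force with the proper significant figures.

1775.49 N

983.33 N + 222.55 N + 477.561 N + 92.0489 N = 1775.4899 N.
Addition/subtraction keeps the fewest decimal places: 983.33 → 2 decimal places, 222.55 → 2 decimal places, 477.561 → 3 decimal places, 92.0489 → 4 decimal places; limit is 2.
Rounded to 2 decimal places: 1775.49 N.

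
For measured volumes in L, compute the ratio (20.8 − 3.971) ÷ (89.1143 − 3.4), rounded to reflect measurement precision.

1.96 × 10^-1

20.8 − 3.971 = 16.829, limited to 1 d.p. → 3 s.f.; 89.1143 − 3.4 = 85.7143, limited to 1 d.p. → 3 s.f.
Carrying full precision, 16.829 ÷ 85.7143 = 0.19633830061…; keep min(3, 3) = 3 s.f.
Rounded to 3 significant figures: 1.96 × 10^-1.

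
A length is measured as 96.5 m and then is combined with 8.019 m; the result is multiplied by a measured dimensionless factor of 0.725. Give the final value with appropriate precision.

75.8 m

96.5 m + 8.019 m = 104.519 m; the sum is limited to 1 decimal place (4 s.f.).
Carrying full precision, 104.519 × 0.725 = 75.776275 m; 0.725 has 3 s.f., so the result keeps min(4, 3) = 3 s.f.
Rounded to 3 significant figures: 75.8 m.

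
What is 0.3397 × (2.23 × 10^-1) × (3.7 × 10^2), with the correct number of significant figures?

28

0.3397 × (2.23 × 10^-1) × (3.7 × 10^2) = 28.028647
Multiplication/division keeps the fewest significant figures: 0.3397 → 4 s.f., 2.23 × 10^-1 → 3 s.f., 3.7 × 10^2 → 2 s.f.; limit is 2.
Rounded to 2 significant figures: 28.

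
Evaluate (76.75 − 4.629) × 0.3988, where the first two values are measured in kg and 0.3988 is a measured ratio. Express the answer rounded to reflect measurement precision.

28.76 kg

76.75 kg − 4.629 kg = 72.121 kg; the difference is limited to 2 decimal places (4 s.f.).
Carrying full precision, 72.121 × 0.3988 = 28.7618548 kg; 0.3988 has 4 s.f., so the result keeps min(4, 4) = 4 s.f.
Rounded to 4 significant figures: 28.76 kg.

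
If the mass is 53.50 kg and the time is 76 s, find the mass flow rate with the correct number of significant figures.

mass flow rate = 53.50 kg ÷ 76 s = 0.703947368421… kg/s.
53.50 has 4 significant figures; 76 has 2.
Division/multiplication keeps the fewest: 2 significant figures.
Rounded: 0.70 kg/s.

0.70 kg/s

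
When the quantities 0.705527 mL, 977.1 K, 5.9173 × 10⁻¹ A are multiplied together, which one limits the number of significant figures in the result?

0.705527 mL → 6 s.f.; 977.1 K → 4 s.f.; 5.9173 × 10⁻¹ A → 5 s.f.
The fewest is 4 significant figures, from 977.1 K.

977.1 K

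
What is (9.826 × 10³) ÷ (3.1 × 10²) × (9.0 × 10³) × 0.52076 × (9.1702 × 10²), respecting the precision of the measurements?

1.4 × 10⁸

(9.826 × 10³) ÷ (3.1 × 10²) × (9.0 × 10³) × 0.52076 × (9.1702 × 10²) = 136230390.455…
Multiplication/division keeps the fewest significant figures: 9.826 × 10³ → 4 s.f., 3.1 × 10² → 2 s.f., 9.0 × 10³ → 2 s.f., 0.52076 → 5 s.f., 9.1702 × 10² → 5 s.f.; limit is 2.
Rounded to 2 significant figures: 1.4 × 10⁸.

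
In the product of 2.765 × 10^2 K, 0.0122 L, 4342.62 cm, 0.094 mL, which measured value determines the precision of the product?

0.094 mL

2.765 × 10^2 K → 4 s.f.; 0.0122 L → 3 s.f.; 4342.62 cm → 6 s.f.; 0.094 mL → 2 s.f.
The fewest is 2 significant figures, from 0.094 mL.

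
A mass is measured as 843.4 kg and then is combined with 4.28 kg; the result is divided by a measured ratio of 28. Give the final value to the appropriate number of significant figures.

3.0 × 10^1 kg

843.4 kg + 4.28 kg = 847.68 kg; the sum is limited to 1 decimal place (4 s.f.).
Carrying full precision, 847.68 ÷ 28 = 30.2742857143… kg; 28 has 2 s.f., so the result keeps min(4, 2) = 2 s.f.
Rounded to 2 significant figures: 3.0 × 10^1 kg.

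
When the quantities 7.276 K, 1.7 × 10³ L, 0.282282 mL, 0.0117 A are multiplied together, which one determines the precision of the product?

1.7 × 10³ L

7.276 K → 4 s.f.; 1.7 × 10³ L → 2 s.f.; 0.282282 mL → 6 s.f.; 0.0117 A → 3 s.f.
The fewest is 2 significant figures, from 1.7 × 10³ L.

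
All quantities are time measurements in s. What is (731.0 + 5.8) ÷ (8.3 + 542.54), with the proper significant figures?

1.338

731.0 + 5.8 = 736.8, limited to 1 d.p. → 4 s.f.; 8.3 + 542.54 = 550.84, limited to 1 d.p. → 4 s.f.
Carrying full precision, 736.8 ÷ 550.84 = 1.33759349357…; keep min(4, 4) = 4 s.f.
Rounded to 4 significant figures: 1.338.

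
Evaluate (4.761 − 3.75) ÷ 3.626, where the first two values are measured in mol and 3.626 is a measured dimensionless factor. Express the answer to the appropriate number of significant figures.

0.279 mol

4.761 mol − 3.75 mol = 1.011 mol; the difference is limited to 2 decimal places (3 s.f.).
Carrying full precision, 1.011 ÷ 3.626 = 0.278819635962… mol; 3.626 has 4 s.f., so the result keeps min(3, 4) = 3 s.f.
Rounded to 3 significant figures: 0.279 mol.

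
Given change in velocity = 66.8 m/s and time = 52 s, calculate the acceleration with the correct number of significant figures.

1.3 m/s²

acceleration = 66.8 m/s ÷ 52 s = 1.28461538462… m/s².
66.8 has 3 significant figures; 52 has 2.
Division/multiplication keeps the fewest: 2 significant figures.
Rounded: 1.3 m/s².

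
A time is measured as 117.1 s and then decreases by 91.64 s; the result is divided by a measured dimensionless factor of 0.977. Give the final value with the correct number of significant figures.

117.1 s − 91.64 s = 25.46 s; the difference is limited to 1 decimal place (3 s.f.).
Carrying full precision, 25.46 ÷ 0.977 = 26.0593654043… s; 0.977 has 3 s.f., so the result keeps min(3, 3) = 3 s.f.
Rounded to 3 significant figures: 26.1 s.

26.1 s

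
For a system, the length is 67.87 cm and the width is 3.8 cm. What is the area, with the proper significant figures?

area = 67.87 cm × 3.8 cm = 257.906 cm².
67.87 has 4 significant figures; 3.8 has 2.
Division/multiplication keeps the fewest: 2 significant figures.
Rounded: 2.6 × 10^2 cm².

2.6 × 10^2 cm²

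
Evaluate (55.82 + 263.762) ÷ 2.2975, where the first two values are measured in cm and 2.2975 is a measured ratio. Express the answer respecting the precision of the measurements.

139.10 cm

55.82 cm + 263.762 cm = 319.582 cm; the sum is limited to 2 decimal places (5 s.f.).
Carrying full precision, 319.582 ÷ 2.2975 = 139.099891186… cm; 2.2975 has 5 s.f., so the result keeps min(5, 5) = 5 s.f.
Rounded to 5 significant figures: 139.10 cm.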